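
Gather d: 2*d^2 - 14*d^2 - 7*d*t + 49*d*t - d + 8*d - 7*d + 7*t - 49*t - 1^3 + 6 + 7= -12*d^2 + 42*d*t - 42*t + 12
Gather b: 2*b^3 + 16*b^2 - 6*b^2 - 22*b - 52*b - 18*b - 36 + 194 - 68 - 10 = 2*b^3 + 10*b^2 - 92*b + 80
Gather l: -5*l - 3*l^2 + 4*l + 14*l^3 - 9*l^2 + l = 14*l^3 - 12*l^2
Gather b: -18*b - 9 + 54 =45 - 18*b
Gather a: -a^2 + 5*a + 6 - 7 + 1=-a^2 + 5*a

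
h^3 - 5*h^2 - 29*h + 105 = (h - 7)*(h - 3)*(h + 5)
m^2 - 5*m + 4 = (m - 4)*(m - 1)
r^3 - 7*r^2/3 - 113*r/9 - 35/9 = (r - 5)*(r + 1/3)*(r + 7/3)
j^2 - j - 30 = (j - 6)*(j + 5)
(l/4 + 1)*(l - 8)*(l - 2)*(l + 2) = l^4/4 - l^3 - 9*l^2 + 4*l + 32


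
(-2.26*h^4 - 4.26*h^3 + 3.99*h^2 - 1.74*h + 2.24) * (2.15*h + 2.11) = -4.859*h^5 - 13.9276*h^4 - 0.410099999999998*h^3 + 4.6779*h^2 + 1.1446*h + 4.7264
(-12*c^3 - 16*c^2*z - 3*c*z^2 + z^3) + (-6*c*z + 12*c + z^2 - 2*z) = -12*c^3 - 16*c^2*z - 3*c*z^2 - 6*c*z + 12*c + z^3 + z^2 - 2*z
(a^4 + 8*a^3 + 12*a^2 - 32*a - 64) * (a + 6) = a^5 + 14*a^4 + 60*a^3 + 40*a^2 - 256*a - 384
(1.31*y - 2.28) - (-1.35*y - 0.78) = 2.66*y - 1.5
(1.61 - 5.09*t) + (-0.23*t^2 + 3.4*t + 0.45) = -0.23*t^2 - 1.69*t + 2.06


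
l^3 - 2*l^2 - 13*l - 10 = (l - 5)*(l + 1)*(l + 2)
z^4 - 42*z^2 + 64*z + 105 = (z - 5)*(z - 3)*(z + 1)*(z + 7)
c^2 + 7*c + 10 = (c + 2)*(c + 5)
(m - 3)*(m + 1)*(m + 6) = m^3 + 4*m^2 - 15*m - 18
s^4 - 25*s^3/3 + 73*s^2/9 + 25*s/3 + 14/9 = (s - 7)*(s - 2)*(s + 1/3)^2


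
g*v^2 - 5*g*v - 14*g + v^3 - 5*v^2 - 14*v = (g + v)*(v - 7)*(v + 2)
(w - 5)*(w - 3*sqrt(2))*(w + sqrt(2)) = w^3 - 5*w^2 - 2*sqrt(2)*w^2 - 6*w + 10*sqrt(2)*w + 30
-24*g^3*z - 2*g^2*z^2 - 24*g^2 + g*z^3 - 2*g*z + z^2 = (-6*g + z)*(4*g + z)*(g*z + 1)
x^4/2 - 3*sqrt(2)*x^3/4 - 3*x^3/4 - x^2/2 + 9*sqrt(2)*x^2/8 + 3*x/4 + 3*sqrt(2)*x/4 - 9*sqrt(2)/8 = (x/2 + 1/2)*(x - 3/2)*(x - 1)*(x - 3*sqrt(2)/2)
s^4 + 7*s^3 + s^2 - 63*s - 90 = (s - 3)*(s + 2)*(s + 3)*(s + 5)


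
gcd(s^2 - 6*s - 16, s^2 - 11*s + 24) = s - 8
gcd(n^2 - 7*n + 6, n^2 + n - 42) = n - 6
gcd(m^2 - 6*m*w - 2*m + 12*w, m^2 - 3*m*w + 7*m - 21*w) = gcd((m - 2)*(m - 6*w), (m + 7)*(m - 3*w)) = 1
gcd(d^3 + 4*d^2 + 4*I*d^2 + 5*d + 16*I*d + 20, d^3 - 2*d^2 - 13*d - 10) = 1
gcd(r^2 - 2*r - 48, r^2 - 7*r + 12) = 1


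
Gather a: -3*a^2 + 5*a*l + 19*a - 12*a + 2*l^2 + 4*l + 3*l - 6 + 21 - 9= -3*a^2 + a*(5*l + 7) + 2*l^2 + 7*l + 6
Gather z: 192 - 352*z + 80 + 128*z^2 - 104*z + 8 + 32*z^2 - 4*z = 160*z^2 - 460*z + 280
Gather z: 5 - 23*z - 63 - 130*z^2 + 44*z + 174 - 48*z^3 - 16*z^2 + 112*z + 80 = -48*z^3 - 146*z^2 + 133*z + 196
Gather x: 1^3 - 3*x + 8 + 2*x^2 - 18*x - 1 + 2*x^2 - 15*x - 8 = 4*x^2 - 36*x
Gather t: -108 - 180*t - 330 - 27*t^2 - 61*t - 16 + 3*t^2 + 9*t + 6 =-24*t^2 - 232*t - 448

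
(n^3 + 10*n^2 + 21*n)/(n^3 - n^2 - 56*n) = (n + 3)/(n - 8)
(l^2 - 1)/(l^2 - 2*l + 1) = (l + 1)/(l - 1)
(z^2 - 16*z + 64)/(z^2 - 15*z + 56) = (z - 8)/(z - 7)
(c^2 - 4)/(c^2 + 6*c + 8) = (c - 2)/(c + 4)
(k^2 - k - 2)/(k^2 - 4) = (k + 1)/(k + 2)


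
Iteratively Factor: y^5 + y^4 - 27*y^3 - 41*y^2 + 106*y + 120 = (y - 2)*(y^4 + 3*y^3 - 21*y^2 - 83*y - 60) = (y - 2)*(y + 3)*(y^3 - 21*y - 20) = (y - 2)*(y + 3)*(y + 4)*(y^2 - 4*y - 5) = (y - 2)*(y + 1)*(y + 3)*(y + 4)*(y - 5)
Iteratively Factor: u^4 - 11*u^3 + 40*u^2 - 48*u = (u)*(u^3 - 11*u^2 + 40*u - 48) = u*(u - 4)*(u^2 - 7*u + 12) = u*(u - 4)^2*(u - 3)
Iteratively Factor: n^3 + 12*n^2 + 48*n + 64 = (n + 4)*(n^2 + 8*n + 16) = (n + 4)^2*(n + 4)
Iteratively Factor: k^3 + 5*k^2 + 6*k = (k + 3)*(k^2 + 2*k) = (k + 2)*(k + 3)*(k)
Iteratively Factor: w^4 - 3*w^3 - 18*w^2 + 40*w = (w - 5)*(w^3 + 2*w^2 - 8*w) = (w - 5)*(w - 2)*(w^2 + 4*w) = (w - 5)*(w - 2)*(w + 4)*(w)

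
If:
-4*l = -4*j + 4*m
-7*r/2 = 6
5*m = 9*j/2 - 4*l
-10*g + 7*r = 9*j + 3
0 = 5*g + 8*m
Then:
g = 12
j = -15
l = -15/2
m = -15/2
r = -12/7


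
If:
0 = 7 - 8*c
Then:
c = 7/8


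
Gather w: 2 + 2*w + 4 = 2*w + 6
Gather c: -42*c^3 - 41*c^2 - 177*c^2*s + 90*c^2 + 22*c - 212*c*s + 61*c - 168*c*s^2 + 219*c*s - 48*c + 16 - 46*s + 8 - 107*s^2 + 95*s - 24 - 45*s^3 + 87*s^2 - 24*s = -42*c^3 + c^2*(49 - 177*s) + c*(-168*s^2 + 7*s + 35) - 45*s^3 - 20*s^2 + 25*s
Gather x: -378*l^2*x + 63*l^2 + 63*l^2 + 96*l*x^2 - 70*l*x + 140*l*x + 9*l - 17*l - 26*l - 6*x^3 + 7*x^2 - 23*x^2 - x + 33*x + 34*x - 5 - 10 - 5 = 126*l^2 - 34*l - 6*x^3 + x^2*(96*l - 16) + x*(-378*l^2 + 70*l + 66) - 20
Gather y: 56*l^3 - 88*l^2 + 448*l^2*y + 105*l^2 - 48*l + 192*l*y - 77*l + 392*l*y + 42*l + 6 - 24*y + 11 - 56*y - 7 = 56*l^3 + 17*l^2 - 83*l + y*(448*l^2 + 584*l - 80) + 10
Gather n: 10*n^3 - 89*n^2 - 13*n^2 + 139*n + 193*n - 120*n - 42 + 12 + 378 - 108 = 10*n^3 - 102*n^2 + 212*n + 240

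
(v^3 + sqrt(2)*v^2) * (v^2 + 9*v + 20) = v^5 + sqrt(2)*v^4 + 9*v^4 + 9*sqrt(2)*v^3 + 20*v^3 + 20*sqrt(2)*v^2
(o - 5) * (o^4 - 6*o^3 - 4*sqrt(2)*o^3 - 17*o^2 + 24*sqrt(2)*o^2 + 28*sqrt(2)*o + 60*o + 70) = o^5 - 11*o^4 - 4*sqrt(2)*o^4 + 13*o^3 + 44*sqrt(2)*o^3 - 92*sqrt(2)*o^2 + 145*o^2 - 230*o - 140*sqrt(2)*o - 350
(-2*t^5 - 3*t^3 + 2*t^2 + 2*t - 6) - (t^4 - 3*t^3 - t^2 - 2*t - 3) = -2*t^5 - t^4 + 3*t^2 + 4*t - 3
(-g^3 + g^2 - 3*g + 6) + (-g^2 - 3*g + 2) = -g^3 - 6*g + 8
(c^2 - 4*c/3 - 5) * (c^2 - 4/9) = c^4 - 4*c^3/3 - 49*c^2/9 + 16*c/27 + 20/9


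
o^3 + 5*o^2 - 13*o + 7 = (o - 1)^2*(o + 7)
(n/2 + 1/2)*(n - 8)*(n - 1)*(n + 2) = n^4/2 - 3*n^3 - 17*n^2/2 + 3*n + 8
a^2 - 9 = (a - 3)*(a + 3)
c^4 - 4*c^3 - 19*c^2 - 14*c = c*(c - 7)*(c + 1)*(c + 2)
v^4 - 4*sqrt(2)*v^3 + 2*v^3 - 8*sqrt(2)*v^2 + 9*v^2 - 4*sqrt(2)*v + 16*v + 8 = (v + 1)^2*(v - 2*sqrt(2))^2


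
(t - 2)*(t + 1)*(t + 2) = t^3 + t^2 - 4*t - 4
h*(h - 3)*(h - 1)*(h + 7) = h^4 + 3*h^3 - 25*h^2 + 21*h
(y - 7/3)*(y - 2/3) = y^2 - 3*y + 14/9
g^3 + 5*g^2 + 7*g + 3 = (g + 1)^2*(g + 3)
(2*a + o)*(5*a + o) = 10*a^2 + 7*a*o + o^2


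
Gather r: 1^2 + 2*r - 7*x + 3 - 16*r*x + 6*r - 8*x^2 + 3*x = r*(8 - 16*x) - 8*x^2 - 4*x + 4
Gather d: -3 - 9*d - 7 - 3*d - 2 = -12*d - 12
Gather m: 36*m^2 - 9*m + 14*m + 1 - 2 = 36*m^2 + 5*m - 1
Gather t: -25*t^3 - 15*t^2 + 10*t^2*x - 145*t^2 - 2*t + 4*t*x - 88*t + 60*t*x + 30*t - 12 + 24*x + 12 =-25*t^3 + t^2*(10*x - 160) + t*(64*x - 60) + 24*x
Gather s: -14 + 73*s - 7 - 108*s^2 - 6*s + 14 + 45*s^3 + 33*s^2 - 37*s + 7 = 45*s^3 - 75*s^2 + 30*s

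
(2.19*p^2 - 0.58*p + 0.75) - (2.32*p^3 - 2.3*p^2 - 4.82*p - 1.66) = -2.32*p^3 + 4.49*p^2 + 4.24*p + 2.41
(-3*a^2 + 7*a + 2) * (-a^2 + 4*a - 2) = 3*a^4 - 19*a^3 + 32*a^2 - 6*a - 4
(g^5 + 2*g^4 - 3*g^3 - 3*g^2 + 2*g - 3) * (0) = 0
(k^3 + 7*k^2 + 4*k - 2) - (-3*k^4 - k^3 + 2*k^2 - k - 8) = 3*k^4 + 2*k^3 + 5*k^2 + 5*k + 6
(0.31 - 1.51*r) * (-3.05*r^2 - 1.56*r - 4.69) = 4.6055*r^3 + 1.4101*r^2 + 6.5983*r - 1.4539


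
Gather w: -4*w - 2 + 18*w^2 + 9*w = 18*w^2 + 5*w - 2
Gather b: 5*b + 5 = 5*b + 5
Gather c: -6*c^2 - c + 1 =-6*c^2 - c + 1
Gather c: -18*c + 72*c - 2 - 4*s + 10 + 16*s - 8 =54*c + 12*s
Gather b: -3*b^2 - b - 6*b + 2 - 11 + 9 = -3*b^2 - 7*b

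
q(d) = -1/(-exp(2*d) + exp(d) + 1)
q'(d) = -(2*exp(2*d) - exp(d))/(-exp(2*d) + exp(d) + 1)^2 = (1 - 2*exp(d))*exp(d)/(-exp(2*d) + exp(d) + 1)^2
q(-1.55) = -0.86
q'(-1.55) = 0.09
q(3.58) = 0.00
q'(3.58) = -0.00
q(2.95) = 0.00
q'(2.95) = -0.01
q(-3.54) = -0.97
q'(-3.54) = 0.03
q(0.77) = 0.66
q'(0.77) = -3.17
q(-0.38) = -0.82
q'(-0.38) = -0.17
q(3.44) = 0.00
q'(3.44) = -0.00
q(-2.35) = -0.92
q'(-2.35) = 0.07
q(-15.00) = -1.00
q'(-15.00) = 0.00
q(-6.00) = -1.00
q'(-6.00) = 0.00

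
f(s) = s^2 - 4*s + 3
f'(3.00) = 2.00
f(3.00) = 0.00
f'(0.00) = -4.00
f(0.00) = 3.00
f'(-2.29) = -8.58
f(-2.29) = 17.40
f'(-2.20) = -8.40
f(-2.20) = 16.64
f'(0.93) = -2.14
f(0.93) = 0.14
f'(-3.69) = -11.38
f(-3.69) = 31.38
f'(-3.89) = -11.78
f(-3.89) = 33.69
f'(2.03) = 0.06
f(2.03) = -1.00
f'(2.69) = 1.38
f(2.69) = -0.52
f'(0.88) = -2.24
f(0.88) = 0.25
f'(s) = 2*s - 4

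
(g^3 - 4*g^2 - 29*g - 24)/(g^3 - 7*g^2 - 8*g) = (g + 3)/g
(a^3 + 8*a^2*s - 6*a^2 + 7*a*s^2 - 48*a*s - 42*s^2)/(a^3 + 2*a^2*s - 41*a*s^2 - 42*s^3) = (6 - a)/(-a + 6*s)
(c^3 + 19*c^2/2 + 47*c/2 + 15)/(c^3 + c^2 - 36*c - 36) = (c + 5/2)/(c - 6)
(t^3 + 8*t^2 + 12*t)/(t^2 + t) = (t^2 + 8*t + 12)/(t + 1)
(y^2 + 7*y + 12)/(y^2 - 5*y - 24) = (y + 4)/(y - 8)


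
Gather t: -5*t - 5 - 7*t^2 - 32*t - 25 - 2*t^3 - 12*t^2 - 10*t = -2*t^3 - 19*t^2 - 47*t - 30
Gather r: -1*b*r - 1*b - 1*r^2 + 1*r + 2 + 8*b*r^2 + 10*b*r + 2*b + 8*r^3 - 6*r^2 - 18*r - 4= b + 8*r^3 + r^2*(8*b - 7) + r*(9*b - 17) - 2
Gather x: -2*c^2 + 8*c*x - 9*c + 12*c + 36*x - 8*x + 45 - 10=-2*c^2 + 3*c + x*(8*c + 28) + 35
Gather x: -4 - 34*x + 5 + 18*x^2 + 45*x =18*x^2 + 11*x + 1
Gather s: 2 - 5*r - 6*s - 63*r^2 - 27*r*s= -63*r^2 - 5*r + s*(-27*r - 6) + 2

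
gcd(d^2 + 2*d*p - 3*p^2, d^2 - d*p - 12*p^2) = d + 3*p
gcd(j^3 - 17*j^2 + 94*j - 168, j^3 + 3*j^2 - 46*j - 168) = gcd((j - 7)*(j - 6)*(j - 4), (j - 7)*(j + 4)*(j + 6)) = j - 7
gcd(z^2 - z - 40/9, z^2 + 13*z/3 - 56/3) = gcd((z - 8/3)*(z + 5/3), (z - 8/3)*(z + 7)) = z - 8/3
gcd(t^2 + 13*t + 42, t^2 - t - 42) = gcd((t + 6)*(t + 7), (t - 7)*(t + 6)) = t + 6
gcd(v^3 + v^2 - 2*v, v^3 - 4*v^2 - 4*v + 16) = v + 2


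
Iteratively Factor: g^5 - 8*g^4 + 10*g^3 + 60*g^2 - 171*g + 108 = (g + 3)*(g^4 - 11*g^3 + 43*g^2 - 69*g + 36) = (g - 4)*(g + 3)*(g^3 - 7*g^2 + 15*g - 9) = (g - 4)*(g - 3)*(g + 3)*(g^2 - 4*g + 3) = (g - 4)*(g - 3)^2*(g + 3)*(g - 1)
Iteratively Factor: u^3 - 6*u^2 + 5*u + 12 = (u + 1)*(u^2 - 7*u + 12) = (u - 4)*(u + 1)*(u - 3)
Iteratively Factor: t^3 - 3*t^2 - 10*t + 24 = (t - 2)*(t^2 - t - 12) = (t - 2)*(t + 3)*(t - 4)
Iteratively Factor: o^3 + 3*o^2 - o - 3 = (o - 1)*(o^2 + 4*o + 3) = (o - 1)*(o + 3)*(o + 1)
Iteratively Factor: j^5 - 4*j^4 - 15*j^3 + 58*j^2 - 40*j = (j - 1)*(j^4 - 3*j^3 - 18*j^2 + 40*j) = j*(j - 1)*(j^3 - 3*j^2 - 18*j + 40) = j*(j - 5)*(j - 1)*(j^2 + 2*j - 8) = j*(j - 5)*(j - 2)*(j - 1)*(j + 4)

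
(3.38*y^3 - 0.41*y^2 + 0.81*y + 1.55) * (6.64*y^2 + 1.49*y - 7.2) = 22.4432*y^5 + 2.3138*y^4 - 19.5685*y^3 + 14.4509*y^2 - 3.5225*y - 11.16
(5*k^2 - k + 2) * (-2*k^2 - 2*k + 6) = -10*k^4 - 8*k^3 + 28*k^2 - 10*k + 12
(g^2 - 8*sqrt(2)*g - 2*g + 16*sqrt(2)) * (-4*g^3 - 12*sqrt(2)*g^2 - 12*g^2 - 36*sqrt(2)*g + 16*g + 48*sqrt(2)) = -4*g^5 - 4*g^4 + 20*sqrt(2)*g^4 + 20*sqrt(2)*g^3 + 232*g^3 - 200*sqrt(2)*g^2 + 160*g^2 - 1920*g + 160*sqrt(2)*g + 1536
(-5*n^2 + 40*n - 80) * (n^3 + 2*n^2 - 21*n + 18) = -5*n^5 + 30*n^4 + 105*n^3 - 1090*n^2 + 2400*n - 1440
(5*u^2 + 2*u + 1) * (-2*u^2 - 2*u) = -10*u^4 - 14*u^3 - 6*u^2 - 2*u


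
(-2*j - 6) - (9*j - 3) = -11*j - 3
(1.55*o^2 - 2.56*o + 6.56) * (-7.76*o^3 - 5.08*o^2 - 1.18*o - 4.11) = -12.028*o^5 + 11.9916*o^4 - 39.7298*o^3 - 36.6745*o^2 + 2.7808*o - 26.9616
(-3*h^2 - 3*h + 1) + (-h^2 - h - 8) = -4*h^2 - 4*h - 7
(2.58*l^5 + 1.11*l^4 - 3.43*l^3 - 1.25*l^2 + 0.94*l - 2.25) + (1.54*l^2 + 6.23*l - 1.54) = 2.58*l^5 + 1.11*l^4 - 3.43*l^3 + 0.29*l^2 + 7.17*l - 3.79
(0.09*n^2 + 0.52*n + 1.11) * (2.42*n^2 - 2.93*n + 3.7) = 0.2178*n^4 + 0.9947*n^3 + 1.4956*n^2 - 1.3283*n + 4.107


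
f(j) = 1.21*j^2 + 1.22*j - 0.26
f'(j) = 2.42*j + 1.22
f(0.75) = 1.34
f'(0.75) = 3.04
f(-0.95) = -0.33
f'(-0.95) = -1.08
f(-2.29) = 3.29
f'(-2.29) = -4.32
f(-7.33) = 55.81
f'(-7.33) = -16.52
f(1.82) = 5.97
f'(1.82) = 5.62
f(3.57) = 19.52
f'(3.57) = 9.86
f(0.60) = 0.91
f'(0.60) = 2.67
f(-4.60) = 19.73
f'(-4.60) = -9.91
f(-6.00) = 35.98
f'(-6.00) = -13.30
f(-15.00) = 253.69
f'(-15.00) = -35.08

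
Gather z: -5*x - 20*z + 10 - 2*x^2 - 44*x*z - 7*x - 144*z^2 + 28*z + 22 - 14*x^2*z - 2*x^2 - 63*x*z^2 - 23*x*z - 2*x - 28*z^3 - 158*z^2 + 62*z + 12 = -4*x^2 - 14*x - 28*z^3 + z^2*(-63*x - 302) + z*(-14*x^2 - 67*x + 70) + 44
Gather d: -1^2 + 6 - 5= 0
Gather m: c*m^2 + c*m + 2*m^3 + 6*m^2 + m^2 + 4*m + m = 2*m^3 + m^2*(c + 7) + m*(c + 5)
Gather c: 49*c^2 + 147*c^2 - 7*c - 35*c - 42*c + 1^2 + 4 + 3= 196*c^2 - 84*c + 8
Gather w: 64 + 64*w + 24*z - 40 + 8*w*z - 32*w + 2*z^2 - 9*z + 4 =w*(8*z + 32) + 2*z^2 + 15*z + 28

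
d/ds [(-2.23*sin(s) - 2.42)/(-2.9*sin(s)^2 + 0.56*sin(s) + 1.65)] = (-14.036*sin(s) + 3.2335*cos(2*s) - 5.5578)*cos(s)/(-2.9*sin(s)^2 + 0.56*sin(s) + 1.65)^2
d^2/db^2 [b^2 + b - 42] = 2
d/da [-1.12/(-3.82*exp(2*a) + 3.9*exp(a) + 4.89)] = (4.368 - 8.5568*exp(a))*exp(a)/(-3.82*exp(2*a) + 3.9*exp(a) + 4.89)^2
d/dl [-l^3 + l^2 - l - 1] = -3*l^2 + 2*l - 1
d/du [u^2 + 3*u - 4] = 2*u + 3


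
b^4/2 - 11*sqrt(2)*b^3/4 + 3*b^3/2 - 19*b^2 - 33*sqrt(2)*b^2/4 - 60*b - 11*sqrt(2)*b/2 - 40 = (b - 8*sqrt(2))*(b + 5*sqrt(2)/2)*(sqrt(2)*b/2 + sqrt(2)/2)*(sqrt(2)*b/2 + sqrt(2))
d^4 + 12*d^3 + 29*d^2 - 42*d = d*(d - 1)*(d + 6)*(d + 7)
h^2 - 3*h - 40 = (h - 8)*(h + 5)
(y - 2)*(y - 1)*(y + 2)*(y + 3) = y^4 + 2*y^3 - 7*y^2 - 8*y + 12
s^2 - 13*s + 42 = (s - 7)*(s - 6)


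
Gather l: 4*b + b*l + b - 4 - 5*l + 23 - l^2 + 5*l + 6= b*l + 5*b - l^2 + 25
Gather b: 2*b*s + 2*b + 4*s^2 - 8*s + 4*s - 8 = b*(2*s + 2) + 4*s^2 - 4*s - 8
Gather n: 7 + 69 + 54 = 130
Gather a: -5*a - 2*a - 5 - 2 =-7*a - 7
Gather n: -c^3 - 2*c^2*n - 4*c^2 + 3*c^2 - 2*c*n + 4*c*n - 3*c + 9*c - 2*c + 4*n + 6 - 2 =-c^3 - c^2 + 4*c + n*(-2*c^2 + 2*c + 4) + 4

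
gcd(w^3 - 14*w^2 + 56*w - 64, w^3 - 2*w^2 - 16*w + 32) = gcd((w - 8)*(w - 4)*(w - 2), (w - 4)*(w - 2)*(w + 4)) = w^2 - 6*w + 8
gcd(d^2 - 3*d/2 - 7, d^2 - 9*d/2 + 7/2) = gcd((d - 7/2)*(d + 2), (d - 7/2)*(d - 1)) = d - 7/2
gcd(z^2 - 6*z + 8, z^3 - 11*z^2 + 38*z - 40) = z^2 - 6*z + 8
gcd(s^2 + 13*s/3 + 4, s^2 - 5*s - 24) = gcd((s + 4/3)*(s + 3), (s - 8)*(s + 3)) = s + 3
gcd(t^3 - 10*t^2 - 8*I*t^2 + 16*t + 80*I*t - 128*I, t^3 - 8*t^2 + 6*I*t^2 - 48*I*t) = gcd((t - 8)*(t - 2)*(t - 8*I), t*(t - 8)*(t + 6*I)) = t - 8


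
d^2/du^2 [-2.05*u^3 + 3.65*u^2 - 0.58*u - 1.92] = 7.3 - 12.3*u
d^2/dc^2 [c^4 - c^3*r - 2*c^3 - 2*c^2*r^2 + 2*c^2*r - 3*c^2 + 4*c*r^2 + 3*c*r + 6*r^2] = 12*c^2 - 6*c*r - 12*c - 4*r^2 + 4*r - 6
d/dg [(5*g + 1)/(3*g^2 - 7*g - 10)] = (15*g^2 - 35*g - (5*g + 1)*(6*g - 7) - 50)/(-3*g^2 + 7*g + 10)^2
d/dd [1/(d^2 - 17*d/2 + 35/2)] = 2*(17 - 4*d)/(2*d^2 - 17*d + 35)^2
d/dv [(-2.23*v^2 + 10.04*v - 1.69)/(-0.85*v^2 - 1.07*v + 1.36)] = (10.9201*v^2 - 8.9386*v + 11.8461)/(0.7225*v^4 + 1.819*v^3 - 1.1671*v^2 - 2.9104*v + 1.8496)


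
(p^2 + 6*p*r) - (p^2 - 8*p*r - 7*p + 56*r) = 14*p*r + 7*p - 56*r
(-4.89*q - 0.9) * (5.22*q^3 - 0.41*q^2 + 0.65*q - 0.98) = -25.5258*q^4 - 2.6931*q^3 - 2.8095*q^2 + 4.2072*q + 0.882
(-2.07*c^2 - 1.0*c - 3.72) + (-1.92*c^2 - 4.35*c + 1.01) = -3.99*c^2 - 5.35*c - 2.71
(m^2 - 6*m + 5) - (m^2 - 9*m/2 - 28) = 33 - 3*m/2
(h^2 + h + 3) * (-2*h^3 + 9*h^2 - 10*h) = -2*h^5 + 7*h^4 - 7*h^3 + 17*h^2 - 30*h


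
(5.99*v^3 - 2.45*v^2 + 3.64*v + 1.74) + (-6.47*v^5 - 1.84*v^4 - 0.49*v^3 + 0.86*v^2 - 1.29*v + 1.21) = -6.47*v^5 - 1.84*v^4 + 5.5*v^3 - 1.59*v^2 + 2.35*v + 2.95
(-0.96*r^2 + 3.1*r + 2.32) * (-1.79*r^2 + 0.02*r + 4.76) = 1.7184*r^4 - 5.5682*r^3 - 8.6604*r^2 + 14.8024*r + 11.0432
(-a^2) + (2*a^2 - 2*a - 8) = a^2 - 2*a - 8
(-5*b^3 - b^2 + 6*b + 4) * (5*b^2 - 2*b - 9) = -25*b^5 + 5*b^4 + 77*b^3 + 17*b^2 - 62*b - 36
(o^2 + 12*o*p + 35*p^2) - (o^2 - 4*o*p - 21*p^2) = 16*o*p + 56*p^2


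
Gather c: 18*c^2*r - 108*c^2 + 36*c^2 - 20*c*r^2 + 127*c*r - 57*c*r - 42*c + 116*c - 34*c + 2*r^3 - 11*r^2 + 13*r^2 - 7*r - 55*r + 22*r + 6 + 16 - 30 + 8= c^2*(18*r - 72) + c*(-20*r^2 + 70*r + 40) + 2*r^3 + 2*r^2 - 40*r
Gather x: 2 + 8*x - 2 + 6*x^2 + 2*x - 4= 6*x^2 + 10*x - 4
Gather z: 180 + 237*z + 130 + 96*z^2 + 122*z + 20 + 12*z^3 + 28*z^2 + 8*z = 12*z^3 + 124*z^2 + 367*z + 330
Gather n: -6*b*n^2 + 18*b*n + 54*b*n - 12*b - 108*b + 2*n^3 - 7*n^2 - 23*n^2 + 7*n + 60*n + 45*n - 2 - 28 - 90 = -120*b + 2*n^3 + n^2*(-6*b - 30) + n*(72*b + 112) - 120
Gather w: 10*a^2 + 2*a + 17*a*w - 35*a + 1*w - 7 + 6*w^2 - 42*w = 10*a^2 - 33*a + 6*w^2 + w*(17*a - 41) - 7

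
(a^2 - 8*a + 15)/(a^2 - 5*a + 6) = (a - 5)/(a - 2)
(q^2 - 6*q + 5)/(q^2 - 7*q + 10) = (q - 1)/(q - 2)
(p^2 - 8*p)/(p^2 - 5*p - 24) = p/(p + 3)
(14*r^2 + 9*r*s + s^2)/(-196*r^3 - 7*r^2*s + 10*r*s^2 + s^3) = (-2*r - s)/(28*r^2 - 3*r*s - s^2)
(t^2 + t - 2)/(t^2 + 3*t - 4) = (t + 2)/(t + 4)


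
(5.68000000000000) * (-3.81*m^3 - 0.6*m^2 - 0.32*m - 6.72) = -21.6408*m^3 - 3.408*m^2 - 1.8176*m - 38.1696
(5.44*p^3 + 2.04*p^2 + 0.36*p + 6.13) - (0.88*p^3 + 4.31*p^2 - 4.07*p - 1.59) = 4.56*p^3 - 2.27*p^2 + 4.43*p + 7.72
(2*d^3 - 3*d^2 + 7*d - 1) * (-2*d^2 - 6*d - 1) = -4*d^5 - 6*d^4 + 2*d^3 - 37*d^2 - d + 1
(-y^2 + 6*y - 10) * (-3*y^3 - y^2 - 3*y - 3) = 3*y^5 - 17*y^4 + 27*y^3 - 5*y^2 + 12*y + 30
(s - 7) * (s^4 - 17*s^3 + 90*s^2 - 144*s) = s^5 - 24*s^4 + 209*s^3 - 774*s^2 + 1008*s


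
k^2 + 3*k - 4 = (k - 1)*(k + 4)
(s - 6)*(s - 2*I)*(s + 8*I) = s^3 - 6*s^2 + 6*I*s^2 + 16*s - 36*I*s - 96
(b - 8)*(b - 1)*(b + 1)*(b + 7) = b^4 - b^3 - 57*b^2 + b + 56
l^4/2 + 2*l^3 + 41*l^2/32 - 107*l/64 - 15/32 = (l/2 + 1)*(l - 3/4)*(l + 1/4)*(l + 5/2)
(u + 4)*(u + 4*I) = u^2 + 4*u + 4*I*u + 16*I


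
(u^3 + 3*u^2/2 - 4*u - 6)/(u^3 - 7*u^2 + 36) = (u^2 - u/2 - 3)/(u^2 - 9*u + 18)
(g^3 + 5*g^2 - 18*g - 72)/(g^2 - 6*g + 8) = (g^2 + 9*g + 18)/(g - 2)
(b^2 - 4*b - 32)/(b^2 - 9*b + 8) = (b + 4)/(b - 1)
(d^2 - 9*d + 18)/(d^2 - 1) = (d^2 - 9*d + 18)/(d^2 - 1)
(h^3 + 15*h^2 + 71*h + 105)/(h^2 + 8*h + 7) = (h^2 + 8*h + 15)/(h + 1)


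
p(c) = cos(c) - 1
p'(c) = -sin(c)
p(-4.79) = -0.92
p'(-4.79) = -1.00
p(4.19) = -1.50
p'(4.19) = 0.87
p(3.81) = -1.78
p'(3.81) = 0.62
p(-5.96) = -0.05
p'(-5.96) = -0.32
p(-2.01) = -1.43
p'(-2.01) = 0.91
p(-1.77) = -1.20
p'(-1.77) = 0.98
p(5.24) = -0.50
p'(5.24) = 0.86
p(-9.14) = -1.96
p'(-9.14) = 0.28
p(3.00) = -1.99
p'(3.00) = -0.14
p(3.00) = -1.99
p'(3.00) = -0.14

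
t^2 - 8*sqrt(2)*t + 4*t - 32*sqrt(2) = (t + 4)*(t - 8*sqrt(2))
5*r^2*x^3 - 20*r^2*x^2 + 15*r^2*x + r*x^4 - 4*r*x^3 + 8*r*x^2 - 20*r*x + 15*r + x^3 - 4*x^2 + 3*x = (5*r + x)*(x - 3)*(x - 1)*(r*x + 1)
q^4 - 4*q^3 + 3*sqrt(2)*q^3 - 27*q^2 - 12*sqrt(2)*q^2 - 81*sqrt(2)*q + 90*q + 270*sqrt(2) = (q - 6)*(q - 3)*(q + 5)*(q + 3*sqrt(2))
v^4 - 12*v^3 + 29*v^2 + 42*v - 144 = (v - 8)*(v - 3)^2*(v + 2)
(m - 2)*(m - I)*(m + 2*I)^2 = m^4 - 2*m^3 + 3*I*m^3 - 6*I*m^2 + 4*I*m - 8*I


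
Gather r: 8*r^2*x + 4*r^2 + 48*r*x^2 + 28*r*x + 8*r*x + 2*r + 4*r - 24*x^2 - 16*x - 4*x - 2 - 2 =r^2*(8*x + 4) + r*(48*x^2 + 36*x + 6) - 24*x^2 - 20*x - 4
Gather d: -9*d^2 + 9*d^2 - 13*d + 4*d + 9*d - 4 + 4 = 0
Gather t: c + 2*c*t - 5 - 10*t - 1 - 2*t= c + t*(2*c - 12) - 6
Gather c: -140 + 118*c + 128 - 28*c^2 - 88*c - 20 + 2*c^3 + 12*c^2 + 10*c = 2*c^3 - 16*c^2 + 40*c - 32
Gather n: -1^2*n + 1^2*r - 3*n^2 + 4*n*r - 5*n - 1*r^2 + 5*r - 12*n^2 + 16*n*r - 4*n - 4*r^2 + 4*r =-15*n^2 + n*(20*r - 10) - 5*r^2 + 10*r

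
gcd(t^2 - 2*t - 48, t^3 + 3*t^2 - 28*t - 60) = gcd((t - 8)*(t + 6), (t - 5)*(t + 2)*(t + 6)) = t + 6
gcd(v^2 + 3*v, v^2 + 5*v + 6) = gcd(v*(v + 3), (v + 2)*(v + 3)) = v + 3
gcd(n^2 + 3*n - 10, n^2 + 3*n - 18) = 1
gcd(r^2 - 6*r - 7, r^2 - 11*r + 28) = r - 7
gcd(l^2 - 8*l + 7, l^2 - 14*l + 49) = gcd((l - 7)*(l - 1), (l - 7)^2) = l - 7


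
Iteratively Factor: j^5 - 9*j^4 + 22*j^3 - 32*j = (j - 2)*(j^4 - 7*j^3 + 8*j^2 + 16*j) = (j - 2)*(j + 1)*(j^3 - 8*j^2 + 16*j) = (j - 4)*(j - 2)*(j + 1)*(j^2 - 4*j) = j*(j - 4)*(j - 2)*(j + 1)*(j - 4)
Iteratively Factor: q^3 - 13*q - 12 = (q - 4)*(q^2 + 4*q + 3) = (q - 4)*(q + 1)*(q + 3)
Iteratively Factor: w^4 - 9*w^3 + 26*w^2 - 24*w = (w - 2)*(w^3 - 7*w^2 + 12*w) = (w - 4)*(w - 2)*(w^2 - 3*w) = (w - 4)*(w - 3)*(w - 2)*(w)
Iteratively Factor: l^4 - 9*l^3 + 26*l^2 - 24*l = (l - 3)*(l^3 - 6*l^2 + 8*l) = l*(l - 3)*(l^2 - 6*l + 8) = l*(l - 3)*(l - 2)*(l - 4)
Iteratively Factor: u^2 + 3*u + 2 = (u + 1)*(u + 2)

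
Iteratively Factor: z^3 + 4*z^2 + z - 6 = (z - 1)*(z^2 + 5*z + 6) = (z - 1)*(z + 3)*(z + 2)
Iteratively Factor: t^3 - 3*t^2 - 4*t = (t + 1)*(t^2 - 4*t) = t*(t + 1)*(t - 4)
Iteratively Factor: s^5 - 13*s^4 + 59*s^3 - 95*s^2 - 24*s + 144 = (s + 1)*(s^4 - 14*s^3 + 73*s^2 - 168*s + 144) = (s - 4)*(s + 1)*(s^3 - 10*s^2 + 33*s - 36) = (s - 4)*(s - 3)*(s + 1)*(s^2 - 7*s + 12) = (s - 4)^2*(s - 3)*(s + 1)*(s - 3)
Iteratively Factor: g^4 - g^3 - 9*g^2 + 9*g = (g - 1)*(g^3 - 9*g) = (g - 3)*(g - 1)*(g^2 + 3*g) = g*(g - 3)*(g - 1)*(g + 3)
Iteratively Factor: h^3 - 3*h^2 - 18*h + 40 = (h + 4)*(h^2 - 7*h + 10) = (h - 5)*(h + 4)*(h - 2)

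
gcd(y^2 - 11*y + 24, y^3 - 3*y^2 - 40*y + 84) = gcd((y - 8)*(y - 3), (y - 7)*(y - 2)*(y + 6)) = 1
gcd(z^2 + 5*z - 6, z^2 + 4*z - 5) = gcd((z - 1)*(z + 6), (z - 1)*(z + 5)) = z - 1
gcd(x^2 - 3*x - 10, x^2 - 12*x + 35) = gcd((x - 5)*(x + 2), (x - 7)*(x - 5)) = x - 5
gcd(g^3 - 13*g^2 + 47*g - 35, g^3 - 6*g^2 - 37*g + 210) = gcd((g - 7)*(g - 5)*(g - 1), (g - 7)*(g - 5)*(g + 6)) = g^2 - 12*g + 35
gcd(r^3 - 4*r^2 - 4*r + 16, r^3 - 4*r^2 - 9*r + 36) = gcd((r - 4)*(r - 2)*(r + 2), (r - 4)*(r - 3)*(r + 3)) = r - 4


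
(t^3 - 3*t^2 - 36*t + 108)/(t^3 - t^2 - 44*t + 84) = (t^2 + 3*t - 18)/(t^2 + 5*t - 14)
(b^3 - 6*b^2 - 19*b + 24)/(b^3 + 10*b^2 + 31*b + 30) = (b^2 - 9*b + 8)/(b^2 + 7*b + 10)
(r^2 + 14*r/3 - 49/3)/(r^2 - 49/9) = 3*(r + 7)/(3*r + 7)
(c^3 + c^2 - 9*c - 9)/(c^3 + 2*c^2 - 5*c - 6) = (c - 3)/(c - 2)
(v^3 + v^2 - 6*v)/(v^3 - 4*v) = (v + 3)/(v + 2)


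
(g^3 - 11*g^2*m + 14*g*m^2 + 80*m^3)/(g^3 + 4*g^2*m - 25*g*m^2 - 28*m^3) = (g^3 - 11*g^2*m + 14*g*m^2 + 80*m^3)/(g^3 + 4*g^2*m - 25*g*m^2 - 28*m^3)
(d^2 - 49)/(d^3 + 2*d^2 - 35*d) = (d - 7)/(d*(d - 5))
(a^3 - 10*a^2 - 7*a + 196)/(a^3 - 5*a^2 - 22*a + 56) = (a - 7)/(a - 2)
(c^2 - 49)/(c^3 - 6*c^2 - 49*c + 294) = 1/(c - 6)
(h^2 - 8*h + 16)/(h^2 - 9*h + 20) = (h - 4)/(h - 5)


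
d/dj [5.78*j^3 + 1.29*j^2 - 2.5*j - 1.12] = 17.34*j^2 + 2.58*j - 2.5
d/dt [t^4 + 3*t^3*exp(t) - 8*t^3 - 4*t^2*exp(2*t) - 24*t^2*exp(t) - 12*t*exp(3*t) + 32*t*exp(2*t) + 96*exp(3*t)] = 3*t^3*exp(t) + 4*t^3 - 8*t^2*exp(2*t) - 15*t^2*exp(t) - 24*t^2 - 36*t*exp(3*t) + 56*t*exp(2*t) - 48*t*exp(t) + 276*exp(3*t) + 32*exp(2*t)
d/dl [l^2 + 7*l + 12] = 2*l + 7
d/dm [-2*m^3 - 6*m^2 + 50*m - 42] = -6*m^2 - 12*m + 50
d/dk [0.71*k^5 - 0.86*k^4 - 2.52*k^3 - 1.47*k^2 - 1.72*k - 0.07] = 3.55*k^4 - 3.44*k^3 - 7.56*k^2 - 2.94*k - 1.72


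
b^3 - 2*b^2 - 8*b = b*(b - 4)*(b + 2)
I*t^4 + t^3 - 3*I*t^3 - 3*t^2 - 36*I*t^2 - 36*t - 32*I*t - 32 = (t - 8)*(t + 4)*(t - I)*(I*t + I)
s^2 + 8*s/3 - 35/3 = (s - 7/3)*(s + 5)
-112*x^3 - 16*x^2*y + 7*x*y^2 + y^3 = (-4*x + y)*(4*x + y)*(7*x + y)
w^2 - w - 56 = (w - 8)*(w + 7)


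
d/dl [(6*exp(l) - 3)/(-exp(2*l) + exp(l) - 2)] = 3*((2*exp(l) - 1)^2 - 2*exp(2*l) + 2*exp(l) - 4)*exp(l)/(exp(2*l) - exp(l) + 2)^2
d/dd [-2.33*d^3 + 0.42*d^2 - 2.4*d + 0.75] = -6.99*d^2 + 0.84*d - 2.4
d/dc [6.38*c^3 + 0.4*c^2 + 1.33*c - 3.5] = 19.14*c^2 + 0.8*c + 1.33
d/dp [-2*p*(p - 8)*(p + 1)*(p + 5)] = -8*p^3 + 12*p^2 + 172*p + 80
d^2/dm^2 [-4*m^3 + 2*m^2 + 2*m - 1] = 4 - 24*m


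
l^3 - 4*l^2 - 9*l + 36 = (l - 4)*(l - 3)*(l + 3)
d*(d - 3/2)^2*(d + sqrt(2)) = d^4 - 3*d^3 + sqrt(2)*d^3 - 3*sqrt(2)*d^2 + 9*d^2/4 + 9*sqrt(2)*d/4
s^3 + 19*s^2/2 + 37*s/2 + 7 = (s + 1/2)*(s + 2)*(s + 7)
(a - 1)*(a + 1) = a^2 - 1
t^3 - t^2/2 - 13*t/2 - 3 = (t - 3)*(t + 1/2)*(t + 2)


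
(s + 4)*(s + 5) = s^2 + 9*s + 20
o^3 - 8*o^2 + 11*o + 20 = (o - 5)*(o - 4)*(o + 1)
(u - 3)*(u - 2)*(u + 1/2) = u^3 - 9*u^2/2 + 7*u/2 + 3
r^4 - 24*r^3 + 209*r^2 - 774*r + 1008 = (r - 8)*(r - 7)*(r - 6)*(r - 3)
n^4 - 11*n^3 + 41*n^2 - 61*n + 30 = (n - 5)*(n - 3)*(n - 2)*(n - 1)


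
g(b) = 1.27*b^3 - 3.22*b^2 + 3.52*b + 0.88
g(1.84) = 4.37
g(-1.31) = -12.11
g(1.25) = 2.73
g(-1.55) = -17.04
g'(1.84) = 4.57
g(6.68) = 259.27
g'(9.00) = 254.17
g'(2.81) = 15.51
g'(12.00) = 474.88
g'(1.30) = 1.59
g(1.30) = 2.80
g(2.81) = 13.52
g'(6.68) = 130.51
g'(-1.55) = 22.66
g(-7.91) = -856.97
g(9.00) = 697.57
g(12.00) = 1774.00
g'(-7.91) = 292.84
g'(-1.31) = 18.49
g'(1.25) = 1.42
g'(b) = 3.81*b^2 - 6.44*b + 3.52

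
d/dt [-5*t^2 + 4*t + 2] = 4 - 10*t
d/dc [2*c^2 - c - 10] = 4*c - 1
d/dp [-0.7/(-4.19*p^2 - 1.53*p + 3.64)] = (-5.866*p - 1.071)/(4.19*p^2 + 1.53*p - 3.64)^2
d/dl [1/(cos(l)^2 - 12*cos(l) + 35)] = 2*(cos(l) - 6)*sin(l)/(cos(l)^2 - 12*cos(l) + 35)^2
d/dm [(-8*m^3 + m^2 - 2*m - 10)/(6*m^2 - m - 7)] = (-48*m^4 + 16*m^3 + 179*m^2 + 106*m + 4)/(36*m^4 - 12*m^3 - 83*m^2 + 14*m + 49)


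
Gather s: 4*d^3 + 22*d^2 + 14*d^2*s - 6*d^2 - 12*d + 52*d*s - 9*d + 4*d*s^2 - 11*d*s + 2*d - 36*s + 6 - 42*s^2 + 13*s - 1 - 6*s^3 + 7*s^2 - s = 4*d^3 + 16*d^2 - 19*d - 6*s^3 + s^2*(4*d - 35) + s*(14*d^2 + 41*d - 24) + 5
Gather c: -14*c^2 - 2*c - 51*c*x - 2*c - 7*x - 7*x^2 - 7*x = -14*c^2 + c*(-51*x - 4) - 7*x^2 - 14*x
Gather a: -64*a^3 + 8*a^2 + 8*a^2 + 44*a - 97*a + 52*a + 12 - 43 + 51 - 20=-64*a^3 + 16*a^2 - a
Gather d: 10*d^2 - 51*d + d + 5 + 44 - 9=10*d^2 - 50*d + 40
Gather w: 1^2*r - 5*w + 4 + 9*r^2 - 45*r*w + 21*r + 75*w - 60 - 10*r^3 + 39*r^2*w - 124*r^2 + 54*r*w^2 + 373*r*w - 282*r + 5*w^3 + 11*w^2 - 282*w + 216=-10*r^3 - 115*r^2 - 260*r + 5*w^3 + w^2*(54*r + 11) + w*(39*r^2 + 328*r - 212) + 160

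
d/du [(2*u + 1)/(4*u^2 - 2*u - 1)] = 8*u*(-u - 1)/(16*u^4 - 16*u^3 - 4*u^2 + 4*u + 1)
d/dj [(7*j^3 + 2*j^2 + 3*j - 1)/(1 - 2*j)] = (-28*j^3 + 17*j^2 + 4*j + 1)/(4*j^2 - 4*j + 1)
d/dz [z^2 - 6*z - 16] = 2*z - 6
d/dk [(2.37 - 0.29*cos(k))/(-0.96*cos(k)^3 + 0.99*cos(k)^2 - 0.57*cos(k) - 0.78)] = (0.5568*cos(k)^3 - 7.1127*cos(k)^2 + 4.6926*cos(k) - 1.5771)*sin(k)/(0.9216*cos(k)^6 - 1.9008*cos(k)^5 + 2.0745*cos(k)^4 + 0.369*cos(k)^3 - 1.2195*cos(k)^2 + 0.8892*cos(k) + 0.6084)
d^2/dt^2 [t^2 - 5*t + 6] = 2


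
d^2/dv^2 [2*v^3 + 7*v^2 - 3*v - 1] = 12*v + 14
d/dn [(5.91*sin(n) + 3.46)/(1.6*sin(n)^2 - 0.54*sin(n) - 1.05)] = (-11.072*sin(n) + 4.728*cos(2*n) - 9.0651)*cos(n)/(-1.6*sin(n)^2 + 0.54*sin(n) + 1.05)^2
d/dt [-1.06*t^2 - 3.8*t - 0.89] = -2.12*t - 3.8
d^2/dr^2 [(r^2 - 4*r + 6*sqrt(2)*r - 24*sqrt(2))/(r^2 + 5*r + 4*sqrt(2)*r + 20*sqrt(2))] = 2*(-9*r^3 + 2*sqrt(2)*r^3 - 132*sqrt(2)*r^2 - 1296*r - 120*sqrt(2)*r - 1928*sqrt(2) - 720)/(r^6 + 15*r^5 + 12*sqrt(2)*r^5 + 171*r^4 + 180*sqrt(2)*r^4 + 1028*sqrt(2)*r^3 + 1565*r^3 + 3420*sqrt(2)*r^2 + 7200*r^2 + 12000*r + 9600*sqrt(2)*r + 16000*sqrt(2))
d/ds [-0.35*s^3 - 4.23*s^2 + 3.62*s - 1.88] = -1.05*s^2 - 8.46*s + 3.62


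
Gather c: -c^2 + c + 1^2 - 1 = -c^2 + c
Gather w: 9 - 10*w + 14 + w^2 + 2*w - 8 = w^2 - 8*w + 15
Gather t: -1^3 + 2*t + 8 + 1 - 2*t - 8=0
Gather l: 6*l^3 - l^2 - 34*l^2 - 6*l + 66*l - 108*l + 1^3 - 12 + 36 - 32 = 6*l^3 - 35*l^2 - 48*l - 7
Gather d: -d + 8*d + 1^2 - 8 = 7*d - 7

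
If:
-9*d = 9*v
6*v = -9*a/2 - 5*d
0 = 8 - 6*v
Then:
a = -8/27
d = -4/3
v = 4/3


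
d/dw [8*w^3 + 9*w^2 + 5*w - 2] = 24*w^2 + 18*w + 5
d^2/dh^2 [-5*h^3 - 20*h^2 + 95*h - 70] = -30*h - 40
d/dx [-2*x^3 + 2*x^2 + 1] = 2*x*(2 - 3*x)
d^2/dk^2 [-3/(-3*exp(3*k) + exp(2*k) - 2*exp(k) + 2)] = 3*((-27*exp(2*k) + 4*exp(k) - 2)*(3*exp(3*k) - exp(2*k) + 2*exp(k) - 2) + 2*(9*exp(2*k) - 2*exp(k) + 2)^2*exp(k))*exp(k)/(3*exp(3*k) - exp(2*k) + 2*exp(k) - 2)^3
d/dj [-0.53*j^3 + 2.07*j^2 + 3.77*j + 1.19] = -1.59*j^2 + 4.14*j + 3.77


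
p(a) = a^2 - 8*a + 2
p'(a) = 2*a - 8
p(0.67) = -2.91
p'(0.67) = -6.66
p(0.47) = -1.54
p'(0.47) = -7.06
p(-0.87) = 9.72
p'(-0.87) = -9.74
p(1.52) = -7.85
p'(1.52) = -4.96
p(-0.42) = 5.54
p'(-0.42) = -8.84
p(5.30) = -12.31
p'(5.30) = 2.60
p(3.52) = -13.77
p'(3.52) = -0.96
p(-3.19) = 37.70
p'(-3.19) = -14.38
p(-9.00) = 155.00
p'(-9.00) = -26.00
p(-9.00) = 155.00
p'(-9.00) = -26.00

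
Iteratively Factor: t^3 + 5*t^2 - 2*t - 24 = (t - 2)*(t^2 + 7*t + 12) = (t - 2)*(t + 4)*(t + 3)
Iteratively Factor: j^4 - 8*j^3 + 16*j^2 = (j)*(j^3 - 8*j^2 + 16*j) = j^2*(j^2 - 8*j + 16) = j^2*(j - 4)*(j - 4)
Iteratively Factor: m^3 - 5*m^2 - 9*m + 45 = (m - 3)*(m^2 - 2*m - 15) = (m - 3)*(m + 3)*(m - 5)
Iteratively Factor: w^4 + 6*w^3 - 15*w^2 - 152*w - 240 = (w - 5)*(w^3 + 11*w^2 + 40*w + 48) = (w - 5)*(w + 3)*(w^2 + 8*w + 16) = (w - 5)*(w + 3)*(w + 4)*(w + 4)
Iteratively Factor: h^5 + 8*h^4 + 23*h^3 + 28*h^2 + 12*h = (h + 3)*(h^4 + 5*h^3 + 8*h^2 + 4*h) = (h + 2)*(h + 3)*(h^3 + 3*h^2 + 2*h) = (h + 1)*(h + 2)*(h + 3)*(h^2 + 2*h) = h*(h + 1)*(h + 2)*(h + 3)*(h + 2)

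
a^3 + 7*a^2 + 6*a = a*(a + 1)*(a + 6)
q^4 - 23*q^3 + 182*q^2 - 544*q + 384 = (q - 8)^2*(q - 6)*(q - 1)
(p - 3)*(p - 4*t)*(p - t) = p^3 - 5*p^2*t - 3*p^2 + 4*p*t^2 + 15*p*t - 12*t^2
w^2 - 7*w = w*(w - 7)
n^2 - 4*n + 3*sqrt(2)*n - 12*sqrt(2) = (n - 4)*(n + 3*sqrt(2))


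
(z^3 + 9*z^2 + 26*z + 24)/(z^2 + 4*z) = z + 5 + 6/z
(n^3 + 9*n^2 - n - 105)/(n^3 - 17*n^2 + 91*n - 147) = (n^2 + 12*n + 35)/(n^2 - 14*n + 49)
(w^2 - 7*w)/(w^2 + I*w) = (w - 7)/(w + I)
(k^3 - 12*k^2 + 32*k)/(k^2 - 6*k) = (k^2 - 12*k + 32)/(k - 6)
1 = 1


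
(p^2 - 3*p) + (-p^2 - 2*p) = -5*p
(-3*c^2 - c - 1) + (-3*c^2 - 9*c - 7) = -6*c^2 - 10*c - 8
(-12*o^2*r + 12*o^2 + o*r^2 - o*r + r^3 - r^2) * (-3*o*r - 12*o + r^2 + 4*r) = 36*o^3*r^2 + 108*o^3*r - 144*o^3 - 15*o^2*r^3 - 45*o^2*r^2 + 60*o^2*r - 2*o*r^4 - 6*o*r^3 + 8*o*r^2 + r^5 + 3*r^4 - 4*r^3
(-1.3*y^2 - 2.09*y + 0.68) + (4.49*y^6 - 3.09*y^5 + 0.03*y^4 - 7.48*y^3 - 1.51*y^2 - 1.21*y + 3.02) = 4.49*y^6 - 3.09*y^5 + 0.03*y^4 - 7.48*y^3 - 2.81*y^2 - 3.3*y + 3.7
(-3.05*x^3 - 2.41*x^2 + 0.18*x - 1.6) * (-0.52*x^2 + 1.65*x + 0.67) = 1.586*x^5 - 3.7793*x^4 - 6.1136*x^3 - 0.4857*x^2 - 2.5194*x - 1.072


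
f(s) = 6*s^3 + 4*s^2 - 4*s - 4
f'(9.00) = 1526.00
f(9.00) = 4658.00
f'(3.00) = 182.00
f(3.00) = 182.00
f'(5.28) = 540.05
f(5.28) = 969.58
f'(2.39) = 117.94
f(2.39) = 91.20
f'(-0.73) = -0.25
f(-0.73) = -1.28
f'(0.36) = 1.21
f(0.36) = -4.64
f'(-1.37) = 18.82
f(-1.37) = -6.44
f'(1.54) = 51.01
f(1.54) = 21.24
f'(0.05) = -3.56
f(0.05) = -4.19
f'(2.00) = 84.00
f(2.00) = 52.00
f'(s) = 18*s^2 + 8*s - 4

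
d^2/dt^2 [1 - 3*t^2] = -6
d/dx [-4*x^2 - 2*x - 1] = -8*x - 2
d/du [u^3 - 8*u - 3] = 3*u^2 - 8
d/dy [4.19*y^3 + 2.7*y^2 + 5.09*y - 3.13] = 12.57*y^2 + 5.4*y + 5.09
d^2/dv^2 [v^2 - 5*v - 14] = 2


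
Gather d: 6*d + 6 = 6*d + 6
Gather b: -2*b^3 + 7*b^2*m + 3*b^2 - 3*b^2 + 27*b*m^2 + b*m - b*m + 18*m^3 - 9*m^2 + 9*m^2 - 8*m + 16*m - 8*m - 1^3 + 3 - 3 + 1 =-2*b^3 + 7*b^2*m + 27*b*m^2 + 18*m^3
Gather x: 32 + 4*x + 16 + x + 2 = 5*x + 50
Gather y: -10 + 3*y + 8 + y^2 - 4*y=y^2 - y - 2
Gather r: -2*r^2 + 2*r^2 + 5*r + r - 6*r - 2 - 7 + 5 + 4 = 0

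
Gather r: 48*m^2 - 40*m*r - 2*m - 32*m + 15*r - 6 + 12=48*m^2 - 34*m + r*(15 - 40*m) + 6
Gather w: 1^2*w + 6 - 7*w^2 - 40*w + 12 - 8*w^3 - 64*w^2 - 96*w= -8*w^3 - 71*w^2 - 135*w + 18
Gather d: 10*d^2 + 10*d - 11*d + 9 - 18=10*d^2 - d - 9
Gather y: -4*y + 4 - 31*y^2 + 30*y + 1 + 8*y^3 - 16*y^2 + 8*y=8*y^3 - 47*y^2 + 34*y + 5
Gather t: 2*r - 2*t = 2*r - 2*t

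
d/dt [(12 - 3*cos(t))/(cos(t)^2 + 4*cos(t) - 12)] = 3*(sin(t)^2 + 8*cos(t) + 3)*sin(t)/(cos(t)^2 + 4*cos(t) - 12)^2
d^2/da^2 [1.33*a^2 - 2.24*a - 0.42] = 2.66000000000000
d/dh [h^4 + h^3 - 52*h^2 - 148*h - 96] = 4*h^3 + 3*h^2 - 104*h - 148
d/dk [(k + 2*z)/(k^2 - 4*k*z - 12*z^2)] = -1/(k^2 - 12*k*z + 36*z^2)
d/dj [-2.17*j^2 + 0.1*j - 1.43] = 0.1 - 4.34*j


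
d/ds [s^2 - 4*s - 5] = 2*s - 4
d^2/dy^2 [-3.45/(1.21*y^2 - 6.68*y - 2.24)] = (-10.10229*y^2 + 55.77132*y + 3.45*(2.42*y - 6.68)*(4.84*y - 13.36) + 18.70176)/(-1.21*y^2 + 6.68*y + 2.24)^3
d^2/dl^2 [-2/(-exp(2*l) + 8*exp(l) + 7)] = 8*((2 - exp(l))*(-exp(2*l) + 8*exp(l) + 7) - 2*(exp(l) - 4)^2*exp(l))*exp(l)/(-exp(2*l) + 8*exp(l) + 7)^3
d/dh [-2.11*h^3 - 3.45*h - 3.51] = -6.33*h^2 - 3.45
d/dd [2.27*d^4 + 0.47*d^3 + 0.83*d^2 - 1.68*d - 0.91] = 9.08*d^3 + 1.41*d^2 + 1.66*d - 1.68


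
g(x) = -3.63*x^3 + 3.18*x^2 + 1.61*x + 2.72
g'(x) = -10.89*x^2 + 6.36*x + 1.61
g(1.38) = 1.46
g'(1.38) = -10.35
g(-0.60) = 3.68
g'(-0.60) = -6.13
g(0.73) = 4.18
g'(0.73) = 0.45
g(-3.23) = 153.02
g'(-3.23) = -132.55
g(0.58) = 4.02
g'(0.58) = 1.64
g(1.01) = 3.85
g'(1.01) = -3.08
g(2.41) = -25.74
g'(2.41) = -46.31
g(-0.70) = 4.40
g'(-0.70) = -8.18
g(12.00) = -5792.68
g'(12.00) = -1490.23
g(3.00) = -61.84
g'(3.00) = -77.32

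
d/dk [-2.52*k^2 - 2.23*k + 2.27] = -5.04*k - 2.23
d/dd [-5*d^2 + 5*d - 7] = 5 - 10*d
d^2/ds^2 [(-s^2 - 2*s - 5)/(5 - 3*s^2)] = 4*(9*s^3 + 90*s^2 + 45*s + 50)/(27*s^6 - 135*s^4 + 225*s^2 - 125)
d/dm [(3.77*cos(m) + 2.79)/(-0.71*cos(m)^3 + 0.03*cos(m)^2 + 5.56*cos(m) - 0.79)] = (-5.3534*cos(m)^3 - 5.8296*cos(m)^2 + 0.167400000000001*cos(m) + 18.4907)*sin(m)/(0.5041*cos(m)^6 - 0.0426*cos(m)^5 - 7.8943*cos(m)^4 + 1.4554*cos(m)^3 + 30.8662*cos(m)^2 - 8.7848*cos(m) + 0.6241)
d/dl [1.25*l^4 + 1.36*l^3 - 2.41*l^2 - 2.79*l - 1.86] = 5.0*l^3 + 4.08*l^2 - 4.82*l - 2.79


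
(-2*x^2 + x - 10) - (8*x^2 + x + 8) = -10*x^2 - 18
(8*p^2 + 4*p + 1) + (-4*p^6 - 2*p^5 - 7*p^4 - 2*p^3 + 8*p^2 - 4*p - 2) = -4*p^6 - 2*p^5 - 7*p^4 - 2*p^3 + 16*p^2 - 1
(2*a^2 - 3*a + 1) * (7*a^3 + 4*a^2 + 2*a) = 14*a^5 - 13*a^4 - a^3 - 2*a^2 + 2*a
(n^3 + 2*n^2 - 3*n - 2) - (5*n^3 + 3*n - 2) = -4*n^3 + 2*n^2 - 6*n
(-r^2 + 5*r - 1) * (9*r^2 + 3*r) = -9*r^4 + 42*r^3 + 6*r^2 - 3*r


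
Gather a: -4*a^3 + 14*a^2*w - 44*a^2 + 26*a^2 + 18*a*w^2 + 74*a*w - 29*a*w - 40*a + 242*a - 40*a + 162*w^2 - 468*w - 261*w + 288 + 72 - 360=-4*a^3 + a^2*(14*w - 18) + a*(18*w^2 + 45*w + 162) + 162*w^2 - 729*w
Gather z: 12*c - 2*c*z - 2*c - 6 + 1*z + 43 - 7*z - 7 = 10*c + z*(-2*c - 6) + 30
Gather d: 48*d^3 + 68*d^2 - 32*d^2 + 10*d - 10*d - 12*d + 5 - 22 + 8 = 48*d^3 + 36*d^2 - 12*d - 9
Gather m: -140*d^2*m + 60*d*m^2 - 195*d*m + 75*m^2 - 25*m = m^2*(60*d + 75) + m*(-140*d^2 - 195*d - 25)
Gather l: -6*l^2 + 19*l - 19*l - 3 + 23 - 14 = 6 - 6*l^2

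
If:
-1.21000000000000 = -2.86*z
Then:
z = 0.42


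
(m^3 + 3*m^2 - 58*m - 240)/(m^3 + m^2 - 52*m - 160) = (m + 6)/(m + 4)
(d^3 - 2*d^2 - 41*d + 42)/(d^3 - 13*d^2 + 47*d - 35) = (d + 6)/(d - 5)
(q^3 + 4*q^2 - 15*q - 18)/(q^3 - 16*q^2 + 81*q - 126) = (q^2 + 7*q + 6)/(q^2 - 13*q + 42)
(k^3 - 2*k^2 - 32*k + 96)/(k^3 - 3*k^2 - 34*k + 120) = (k - 4)/(k - 5)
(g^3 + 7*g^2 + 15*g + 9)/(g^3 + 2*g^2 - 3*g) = (g^2 + 4*g + 3)/(g*(g - 1))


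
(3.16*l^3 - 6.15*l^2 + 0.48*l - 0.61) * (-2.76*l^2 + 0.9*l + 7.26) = -8.7216*l^5 + 19.818*l^4 + 16.0818*l^3 - 42.5334*l^2 + 2.9358*l - 4.4286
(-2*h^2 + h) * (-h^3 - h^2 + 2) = 2*h^5 + h^4 - h^3 - 4*h^2 + 2*h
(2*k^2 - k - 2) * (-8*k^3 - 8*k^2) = -16*k^5 - 8*k^4 + 24*k^3 + 16*k^2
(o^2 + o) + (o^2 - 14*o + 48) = 2*o^2 - 13*o + 48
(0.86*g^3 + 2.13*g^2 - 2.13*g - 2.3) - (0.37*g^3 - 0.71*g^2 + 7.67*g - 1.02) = 0.49*g^3 + 2.84*g^2 - 9.8*g - 1.28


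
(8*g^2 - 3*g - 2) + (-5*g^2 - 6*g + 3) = 3*g^2 - 9*g + 1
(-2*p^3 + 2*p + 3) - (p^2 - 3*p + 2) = -2*p^3 - p^2 + 5*p + 1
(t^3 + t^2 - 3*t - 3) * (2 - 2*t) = -2*t^4 + 8*t^2 - 6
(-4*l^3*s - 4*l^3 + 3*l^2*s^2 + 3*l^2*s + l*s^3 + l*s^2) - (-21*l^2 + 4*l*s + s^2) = -4*l^3*s - 4*l^3 + 3*l^2*s^2 + 3*l^2*s + 21*l^2 + l*s^3 + l*s^2 - 4*l*s - s^2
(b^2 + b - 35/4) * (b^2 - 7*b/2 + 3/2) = b^4 - 5*b^3/2 - 43*b^2/4 + 257*b/8 - 105/8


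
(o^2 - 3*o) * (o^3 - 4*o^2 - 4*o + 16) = o^5 - 7*o^4 + 8*o^3 + 28*o^2 - 48*o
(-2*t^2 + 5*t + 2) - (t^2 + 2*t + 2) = -3*t^2 + 3*t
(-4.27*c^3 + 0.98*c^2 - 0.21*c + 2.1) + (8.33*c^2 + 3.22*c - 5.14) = -4.27*c^3 + 9.31*c^2 + 3.01*c - 3.04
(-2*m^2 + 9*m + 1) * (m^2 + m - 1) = -2*m^4 + 7*m^3 + 12*m^2 - 8*m - 1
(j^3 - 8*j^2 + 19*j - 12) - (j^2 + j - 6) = j^3 - 9*j^2 + 18*j - 6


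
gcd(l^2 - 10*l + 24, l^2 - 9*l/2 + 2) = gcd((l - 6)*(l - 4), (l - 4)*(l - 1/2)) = l - 4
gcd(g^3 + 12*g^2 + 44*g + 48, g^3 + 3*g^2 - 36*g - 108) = g + 6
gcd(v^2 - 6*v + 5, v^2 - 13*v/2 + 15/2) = v - 5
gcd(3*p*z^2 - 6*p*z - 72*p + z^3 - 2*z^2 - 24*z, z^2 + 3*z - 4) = z + 4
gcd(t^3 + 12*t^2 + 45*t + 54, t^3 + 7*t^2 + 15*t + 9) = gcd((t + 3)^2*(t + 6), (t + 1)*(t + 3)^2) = t^2 + 6*t + 9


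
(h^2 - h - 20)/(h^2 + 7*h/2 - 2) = 2*(h - 5)/(2*h - 1)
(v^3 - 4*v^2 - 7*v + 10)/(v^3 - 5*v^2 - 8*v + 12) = (v - 5)/(v - 6)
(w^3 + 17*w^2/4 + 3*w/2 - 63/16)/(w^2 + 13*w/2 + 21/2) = (8*w^2 + 6*w - 9)/(8*(w + 3))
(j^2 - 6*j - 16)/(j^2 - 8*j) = (j + 2)/j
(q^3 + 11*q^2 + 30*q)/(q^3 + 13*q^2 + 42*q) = (q + 5)/(q + 7)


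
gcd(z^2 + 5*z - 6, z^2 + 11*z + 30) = z + 6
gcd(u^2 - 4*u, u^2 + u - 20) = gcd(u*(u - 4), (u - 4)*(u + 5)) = u - 4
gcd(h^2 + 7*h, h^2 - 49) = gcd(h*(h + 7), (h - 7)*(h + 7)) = h + 7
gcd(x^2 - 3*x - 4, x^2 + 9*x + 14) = 1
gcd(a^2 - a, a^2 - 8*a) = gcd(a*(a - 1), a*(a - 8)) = a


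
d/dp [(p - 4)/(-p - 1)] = -5/(p + 1)^2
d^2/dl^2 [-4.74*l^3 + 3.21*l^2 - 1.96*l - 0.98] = 6.42 - 28.44*l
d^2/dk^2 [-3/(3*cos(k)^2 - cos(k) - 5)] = 3*(-36*sin(k)^4 + 79*sin(k)^2 - 25*cos(k)/4 + 9*cos(3*k)/4 - 11)/(3*sin(k)^2 + cos(k) + 2)^3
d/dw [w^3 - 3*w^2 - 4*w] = 3*w^2 - 6*w - 4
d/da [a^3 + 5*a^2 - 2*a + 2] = 3*a^2 + 10*a - 2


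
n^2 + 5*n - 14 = (n - 2)*(n + 7)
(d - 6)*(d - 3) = d^2 - 9*d + 18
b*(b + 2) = b^2 + 2*b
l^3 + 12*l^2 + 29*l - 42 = (l - 1)*(l + 6)*(l + 7)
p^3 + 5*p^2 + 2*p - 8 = (p - 1)*(p + 2)*(p + 4)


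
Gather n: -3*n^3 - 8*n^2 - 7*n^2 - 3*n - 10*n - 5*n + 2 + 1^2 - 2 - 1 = -3*n^3 - 15*n^2 - 18*n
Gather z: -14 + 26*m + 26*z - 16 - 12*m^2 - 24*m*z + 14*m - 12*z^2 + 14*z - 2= -12*m^2 + 40*m - 12*z^2 + z*(40 - 24*m) - 32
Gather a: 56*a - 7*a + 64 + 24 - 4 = 49*a + 84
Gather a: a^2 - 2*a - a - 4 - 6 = a^2 - 3*a - 10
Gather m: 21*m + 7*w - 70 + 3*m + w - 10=24*m + 8*w - 80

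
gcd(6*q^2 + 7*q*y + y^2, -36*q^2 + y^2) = 6*q + y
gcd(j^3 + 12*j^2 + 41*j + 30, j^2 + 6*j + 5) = j^2 + 6*j + 5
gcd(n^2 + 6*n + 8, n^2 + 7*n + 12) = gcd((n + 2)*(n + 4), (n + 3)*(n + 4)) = n + 4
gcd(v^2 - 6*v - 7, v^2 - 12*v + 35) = v - 7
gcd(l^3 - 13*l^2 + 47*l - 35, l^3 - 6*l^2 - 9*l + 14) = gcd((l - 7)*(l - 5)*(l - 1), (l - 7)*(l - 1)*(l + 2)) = l^2 - 8*l + 7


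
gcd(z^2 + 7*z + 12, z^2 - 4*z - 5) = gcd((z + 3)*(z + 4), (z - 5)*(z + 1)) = 1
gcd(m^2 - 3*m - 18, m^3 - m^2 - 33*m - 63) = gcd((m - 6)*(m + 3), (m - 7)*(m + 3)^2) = m + 3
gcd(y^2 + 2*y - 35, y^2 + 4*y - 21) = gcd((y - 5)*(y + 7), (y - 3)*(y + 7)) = y + 7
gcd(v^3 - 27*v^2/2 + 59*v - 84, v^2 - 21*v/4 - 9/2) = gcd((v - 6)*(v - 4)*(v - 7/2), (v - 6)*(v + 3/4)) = v - 6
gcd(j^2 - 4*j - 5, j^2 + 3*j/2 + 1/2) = j + 1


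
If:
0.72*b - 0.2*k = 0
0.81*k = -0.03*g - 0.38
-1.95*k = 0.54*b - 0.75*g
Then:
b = -0.12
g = -1.19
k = -0.43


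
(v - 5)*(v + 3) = v^2 - 2*v - 15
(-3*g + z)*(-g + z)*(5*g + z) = 15*g^3 - 17*g^2*z + g*z^2 + z^3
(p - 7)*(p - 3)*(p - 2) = p^3 - 12*p^2 + 41*p - 42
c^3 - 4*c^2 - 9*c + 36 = (c - 4)*(c - 3)*(c + 3)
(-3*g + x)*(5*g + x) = -15*g^2 + 2*g*x + x^2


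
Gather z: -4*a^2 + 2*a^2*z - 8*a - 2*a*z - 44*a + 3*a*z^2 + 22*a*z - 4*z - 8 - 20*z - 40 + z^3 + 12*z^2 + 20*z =-4*a^2 - 52*a + z^3 + z^2*(3*a + 12) + z*(2*a^2 + 20*a - 4) - 48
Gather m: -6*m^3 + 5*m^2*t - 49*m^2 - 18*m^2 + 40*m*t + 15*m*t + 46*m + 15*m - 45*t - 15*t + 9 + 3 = -6*m^3 + m^2*(5*t - 67) + m*(55*t + 61) - 60*t + 12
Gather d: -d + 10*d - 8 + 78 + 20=9*d + 90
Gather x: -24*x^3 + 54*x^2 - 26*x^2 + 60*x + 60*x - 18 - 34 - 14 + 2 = -24*x^3 + 28*x^2 + 120*x - 64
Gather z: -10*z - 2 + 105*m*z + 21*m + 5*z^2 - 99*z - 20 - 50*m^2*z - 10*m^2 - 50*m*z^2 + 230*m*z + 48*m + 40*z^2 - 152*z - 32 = -10*m^2 + 69*m + z^2*(45 - 50*m) + z*(-50*m^2 + 335*m - 261) - 54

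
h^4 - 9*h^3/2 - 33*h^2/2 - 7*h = h*(h - 7)*(h + 1/2)*(h + 2)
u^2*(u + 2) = u^3 + 2*u^2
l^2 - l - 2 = (l - 2)*(l + 1)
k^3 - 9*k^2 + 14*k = k*(k - 7)*(k - 2)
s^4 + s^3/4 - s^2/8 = s^2*(s - 1/4)*(s + 1/2)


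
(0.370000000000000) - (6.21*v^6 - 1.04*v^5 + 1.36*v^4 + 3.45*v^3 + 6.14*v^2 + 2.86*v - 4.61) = -6.21*v^6 + 1.04*v^5 - 1.36*v^4 - 3.45*v^3 - 6.14*v^2 - 2.86*v + 4.98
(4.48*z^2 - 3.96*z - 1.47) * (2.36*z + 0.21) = 10.5728*z^3 - 8.4048*z^2 - 4.3008*z - 0.3087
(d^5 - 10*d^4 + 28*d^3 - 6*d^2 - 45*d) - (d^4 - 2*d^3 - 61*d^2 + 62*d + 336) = d^5 - 11*d^4 + 30*d^3 + 55*d^2 - 107*d - 336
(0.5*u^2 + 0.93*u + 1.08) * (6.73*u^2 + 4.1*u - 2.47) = 3.365*u^4 + 8.3089*u^3 + 9.8464*u^2 + 2.1309*u - 2.6676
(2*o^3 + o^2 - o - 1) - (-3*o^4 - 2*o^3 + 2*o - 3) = 3*o^4 + 4*o^3 + o^2 - 3*o + 2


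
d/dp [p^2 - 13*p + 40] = 2*p - 13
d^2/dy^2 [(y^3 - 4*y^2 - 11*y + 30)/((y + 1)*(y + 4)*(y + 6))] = 6*(-5*y^6 - 45*y^5 + 27*y^4 + 1581*y^3 + 7050*y^2 + 13980*y + 11144)/(y^9 + 33*y^8 + 465*y^7 + 3647*y^6 + 17394*y^5 + 51756*y^4 + 94888*y^3 + 102240*y^2 + 58752*y + 13824)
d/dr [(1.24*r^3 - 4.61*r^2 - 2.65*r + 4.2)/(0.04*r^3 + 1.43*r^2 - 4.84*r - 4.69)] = (1.9576*r^4 - 11.7912*r^3 + 8.1511*r^2 + 31.2298*r + 32.7565)/(0.0016*r^6 + 0.1144*r^5 + 1.6577*r^4 - 14.2176*r^3 + 10.0122*r^2 + 45.3992*r + 21.9961)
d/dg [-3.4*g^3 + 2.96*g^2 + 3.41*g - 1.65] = -10.2*g^2 + 5.92*g + 3.41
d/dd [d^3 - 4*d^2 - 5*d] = 3*d^2 - 8*d - 5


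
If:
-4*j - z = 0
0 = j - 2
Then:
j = 2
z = -8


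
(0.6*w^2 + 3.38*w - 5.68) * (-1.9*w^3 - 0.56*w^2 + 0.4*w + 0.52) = -1.14*w^5 - 6.758*w^4 + 9.1392*w^3 + 4.8448*w^2 - 0.5144*w - 2.9536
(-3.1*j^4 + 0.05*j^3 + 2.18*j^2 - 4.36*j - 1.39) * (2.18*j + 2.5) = -6.758*j^5 - 7.641*j^4 + 4.8774*j^3 - 4.0548*j^2 - 13.9302*j - 3.475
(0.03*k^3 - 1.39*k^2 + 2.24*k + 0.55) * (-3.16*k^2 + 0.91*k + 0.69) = -0.0948*k^5 + 4.4197*k^4 - 8.3226*k^3 - 0.6587*k^2 + 2.0461*k + 0.3795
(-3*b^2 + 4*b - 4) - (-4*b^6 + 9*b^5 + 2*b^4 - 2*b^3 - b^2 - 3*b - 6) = 4*b^6 - 9*b^5 - 2*b^4 + 2*b^3 - 2*b^2 + 7*b + 2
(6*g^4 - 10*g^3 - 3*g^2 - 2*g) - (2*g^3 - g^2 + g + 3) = 6*g^4 - 12*g^3 - 2*g^2 - 3*g - 3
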